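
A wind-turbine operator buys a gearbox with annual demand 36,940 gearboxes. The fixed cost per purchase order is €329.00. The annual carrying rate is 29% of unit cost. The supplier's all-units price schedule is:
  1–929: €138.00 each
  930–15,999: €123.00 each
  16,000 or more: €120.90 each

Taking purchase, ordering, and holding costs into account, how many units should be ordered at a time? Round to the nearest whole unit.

Holding cost per unit per year at price C is H = 0.29·C.
Evaluate total cost at each tier's feasible EOQ or, if the EOQ is below the tier, at the tier's minimum quantity.
EOQ at €138.00 = 779.3 (feasible in tier 1): TC = 36,940×€138.00 + (36,940/779.3)×329 + (779.3/2)×0.29×€138.00 = €5,128,908.89.
EOQ at €123.00 = 825.5 < 930, so use break Q=930: TC = 36,940×€123.00 + (36,940/930.0)×329 + (930.0/2)×0.29×€123.00 = €4,573,274.57.
EOQ at €120.90 = 832.6 < 16000, so use break Q=16000: TC = 36,940×€120.90 + (36,940/16000.0)×329 + (16000.0/2)×0.29×€120.90 = €4,747,293.58.
Lowest total cost is €4,573,274.57 at Q = 930.0.

Q* ≈ 930 gearboxes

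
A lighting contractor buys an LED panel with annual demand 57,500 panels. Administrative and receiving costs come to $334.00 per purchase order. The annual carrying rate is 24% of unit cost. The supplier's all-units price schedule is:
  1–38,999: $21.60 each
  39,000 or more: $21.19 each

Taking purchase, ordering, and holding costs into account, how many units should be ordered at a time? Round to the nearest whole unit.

Q* ≈ 2,722 panels

Holding cost per unit per year at price C is H = 0.24·C.
Evaluate total cost at each tier's feasible EOQ or, if the EOQ is below the tier, at the tier's minimum quantity.
EOQ at $21.60 = 2722.0 (feasible in tier 1): TC = 57,500×$21.60 + (57,500/2722.0)×334 + (2722.0/2)×0.24×$21.60 = $1,256,110.90.
EOQ at $21.19 = 2748.2 < 39000, so use break Q=39000: TC = 57,500×$21.19 + (57,500/39000.0)×334 + (39000.0/2)×0.24×$21.19 = $1,318,086.64.
Lowest total cost is $1,256,110.90 at Q = 2722.0.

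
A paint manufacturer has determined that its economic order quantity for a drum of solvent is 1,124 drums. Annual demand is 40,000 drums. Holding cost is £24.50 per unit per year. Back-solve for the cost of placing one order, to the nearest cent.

S ≈ £386.91

Invert the EOQ relation Q*² = 2DS/H.
From Q* = √(2DS/H): S = Q*²H / (2D) = 1,124² × 24.5 / (2 × 40,000) = 386.9089.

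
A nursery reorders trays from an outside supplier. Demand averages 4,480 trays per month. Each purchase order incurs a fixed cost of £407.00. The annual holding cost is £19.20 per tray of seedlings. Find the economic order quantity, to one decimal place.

Q* ≈ 1,509.7 trays

Annual demand D = 4,480 × 12 = 53,760.
EOQ = √(2DS / H) = √(2 × 53,760 × 407 / 19.2).
= √(43,760,640 / 19.2) = √2,279,200 ≈ 1509.702.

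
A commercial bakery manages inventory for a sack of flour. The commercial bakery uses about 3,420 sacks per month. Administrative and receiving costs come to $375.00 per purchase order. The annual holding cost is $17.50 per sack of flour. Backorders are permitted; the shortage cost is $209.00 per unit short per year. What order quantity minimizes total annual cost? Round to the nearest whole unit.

Q* ≈ 1,381 sacks

Annual demand D = 3,420 × 12 = 41,040.
With planned backorders, Q* = √(2DS/H) · √((H+B)/B).
√(2DS/H) = √(2 × 41,040 × 375 / 17.5) = 1326.219.
√((H+B)/B) = √((17.5+209)/209) = 1.0410.
Q* ≈ 1380.627.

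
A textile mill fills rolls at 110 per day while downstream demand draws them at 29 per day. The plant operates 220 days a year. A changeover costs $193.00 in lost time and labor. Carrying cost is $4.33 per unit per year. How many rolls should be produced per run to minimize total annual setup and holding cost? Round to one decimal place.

Annual demand D = 29 × 220 = 6,380.
Production build-up factor (1 − d/p) = 1 − 29/110 = 0.7364.
Q* = √(2DS / (H(1 − d/p))) = √(2 × 6,380 × 193 / (4.33 × 0.7364)).
= √(2,462,680 / 3.1885) ≈ 878.848.

Q* ≈ 878.8 rolls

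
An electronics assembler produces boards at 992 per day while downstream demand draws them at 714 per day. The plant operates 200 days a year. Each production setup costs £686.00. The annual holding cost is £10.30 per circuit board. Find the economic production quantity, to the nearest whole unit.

Annual demand D = 714 × 200 = 142,800.
Production build-up factor (1 − d/p) = 1 − 714/992 = 0.2802.
Q* = √(2DS / (H(1 − d/p))) = √(2 × 142,800 × 686 / (10.3 × 0.2802)).
= √(195,921,600 / 2.8865) ≈ 8238.649.

Q* ≈ 8,239 boards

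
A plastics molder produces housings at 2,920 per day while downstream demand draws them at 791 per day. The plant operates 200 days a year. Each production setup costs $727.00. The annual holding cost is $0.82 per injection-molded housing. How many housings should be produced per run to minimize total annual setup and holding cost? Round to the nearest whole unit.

Annual demand D = 791 × 200 = 158,200.
Production build-up factor (1 − d/p) = 1 − 791/2,920 = 0.7291.
Q* = √(2DS / (H(1 − d/p))) = √(2 × 158,200 × 727 / (0.82 × 0.7291)).
= √(230,022,800 / 0.5979) ≈ 19614.720.

Q* ≈ 19,615 housings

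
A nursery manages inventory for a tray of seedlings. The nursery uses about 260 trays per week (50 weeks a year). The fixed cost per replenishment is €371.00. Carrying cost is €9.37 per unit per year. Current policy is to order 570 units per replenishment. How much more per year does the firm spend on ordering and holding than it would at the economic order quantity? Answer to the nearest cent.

Annual demand D = 260 × 50 = 13,000.
EOQ = √(2DS/H) = √(2 × 13,000 × 371 / 9.37) ≈ 1014.62.
Cost at Q* = (D/Q*)S + (Q*/2)H = √(2DSH) ≈ €9,507.00.
Cost at Q = 570: (13,000/570)×371 + (570/2)×9.37 = €8,461.40 + €2,670.45 = €11,131.85.
Excess = €11,131.85 − €9,507.00 = €1,624.86.

Extra cost ≈ €1,624.86 per year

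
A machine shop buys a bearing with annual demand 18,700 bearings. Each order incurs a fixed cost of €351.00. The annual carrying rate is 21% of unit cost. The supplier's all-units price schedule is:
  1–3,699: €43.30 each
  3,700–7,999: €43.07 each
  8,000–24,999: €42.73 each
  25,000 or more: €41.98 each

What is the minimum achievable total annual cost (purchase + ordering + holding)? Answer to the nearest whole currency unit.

Holding cost per unit per year at price C is H = 0.21·C.
For each price level, check whether its EOQ is feasible; otherwise the best quantity at that price is the breakpoint.
EOQ at €43.30 = 1201.5 (feasible in tier 1): TC = 18,700×€43.30 + (18,700/1201.5)×351 + (1201.5/2)×0.21×€43.30 = €820,635.54.
EOQ at €43.07 = 1204.7 < 3700, so use break Q=3700: TC = 18,700×€43.07 + (18,700/3700.0)×351 + (3700.0/2)×0.21×€43.07 = €823,915.67.
EOQ at €42.73 = 1209.5 < 8000, so use break Q=8000: TC = 18,700×€42.73 + (18,700/8000.0)×351 + (8000.0/2)×0.21×€42.73 = €835,764.66.
EOQ at €41.98 = 1220.3 < 25000, so use break Q=25000: TC = 18,700×€41.98 + (18,700/25000.0)×351 + (25000.0/2)×0.21×€41.98 = €895,486.05.
Lowest total cost among the candidates is at Q = 1201.5.

TC* ≈ €820,636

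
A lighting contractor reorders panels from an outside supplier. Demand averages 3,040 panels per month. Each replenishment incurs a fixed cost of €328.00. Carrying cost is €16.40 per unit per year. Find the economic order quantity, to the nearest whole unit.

Annual demand D = 3,040 × 12 = 36,480.
EOQ = √(2DS / H) = √(2 × 36,480 × 328 / 16.4).
= √(23,930,880 / 16.4) = √1,459,200 ≈ 1207.974.

Q* ≈ 1,208 panels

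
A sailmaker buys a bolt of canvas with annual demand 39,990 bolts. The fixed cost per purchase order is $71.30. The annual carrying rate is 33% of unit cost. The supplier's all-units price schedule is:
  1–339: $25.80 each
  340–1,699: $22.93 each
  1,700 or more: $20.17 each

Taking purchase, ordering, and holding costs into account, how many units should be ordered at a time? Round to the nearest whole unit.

Q* ≈ 1,700 bolts

Holding cost per unit per year at price C is H = 0.33·C.
Candidates are each tier's EOQ (if it falls in that tier) and each price-break quantity.
Tier 1 ($25.80): EOQ = 818.4 exceeds tier's upper bound 339, so this tier is dominated.
EOQ at $22.93 = 868.1 (feasible in tier 2): TC = 39,990×$22.93 + (39,990/868.1)×71.3 + (868.1/2)×0.33×$22.93 = $923,539.63.
EOQ at $20.17 = 925.6 < 1700, so use break Q=1700: TC = 39,990×$20.17 + (39,990/1700.0)×71.3 + (1700.0/2)×0.33×$20.17 = $813,933.21.
Lowest total cost is $813,933.21 at Q = 1700.0.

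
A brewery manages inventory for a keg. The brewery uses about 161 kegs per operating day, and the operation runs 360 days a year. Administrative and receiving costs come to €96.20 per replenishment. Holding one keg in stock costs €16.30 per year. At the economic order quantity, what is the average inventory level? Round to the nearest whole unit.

Average inventory ≈ 414 kegs

Annual demand D = 161 × 360 = 57,960.
The optimal lot size = √(2DS/H) = √(2 × 57,960 × 96.2 / 16.3) ≈ 827.13.
Average inventory = Q*/2 ≈ 827.13 / 2 = 413.564.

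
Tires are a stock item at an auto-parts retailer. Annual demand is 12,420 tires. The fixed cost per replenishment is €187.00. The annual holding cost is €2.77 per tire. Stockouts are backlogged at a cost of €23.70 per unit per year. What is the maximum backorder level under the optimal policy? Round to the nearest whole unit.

S* ≈ 143 tires

With planned backorders, Q* = √(2DS/H) · √((H+B)/B).
√(2DS/H) = √(2 × 12,420 × 187 / 2.77) = 1294.961.
√((H+B)/B) = √((2.77+23.7)/23.7) = 1.0568.
Q* ≈ 1368.546.
S* = Q* · H/(H+B) = 1368.546 × 2.77/26.47 ≈ 143.214.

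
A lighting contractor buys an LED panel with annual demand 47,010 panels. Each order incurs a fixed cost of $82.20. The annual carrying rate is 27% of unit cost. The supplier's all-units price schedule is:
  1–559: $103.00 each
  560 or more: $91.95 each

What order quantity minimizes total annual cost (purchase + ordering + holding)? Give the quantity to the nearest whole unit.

Q* ≈ 560 panels

Holding cost per unit per year at price C is H = 0.27·C.
For each price level, check whether its EOQ is feasible; otherwise the best quantity at that price is the breakpoint.
EOQ at $103.00 = 527.2 (feasible in tier 1): TC = 47,010×$103.00 + (47,010/527.2)×82.2 + (527.2/2)×0.27×$103.00 = $4,856,690.42.
EOQ at $91.95 = 557.9 < 560, so use break Q=560: TC = 47,010×$91.95 + (47,010/560.0)×82.2 + (560.0/2)×0.27×$91.95 = $4,336,421.32.
Lowest total cost is $4,336,421.32 at Q = 560.0.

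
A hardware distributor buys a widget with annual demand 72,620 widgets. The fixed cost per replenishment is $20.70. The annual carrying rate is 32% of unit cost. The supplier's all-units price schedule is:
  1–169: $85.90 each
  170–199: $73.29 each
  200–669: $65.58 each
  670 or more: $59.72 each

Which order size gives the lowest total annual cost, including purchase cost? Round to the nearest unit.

Q* ≈ 670 widgets

Holding cost per unit per year at price C is H = 0.32·C.
For each price level, check whether its EOQ is feasible; otherwise the best quantity at that price is the breakpoint.
Tier 1 ($85.90): EOQ = 330.7 exceeds tier's upper bound 169, so this tier is dominated.
Tier 2 ($73.29): EOQ = 358.0 exceeds tier's upper bound 199, so this tier is dominated.
EOQ at $65.58 = 378.5 (feasible in tier 3): TC = 72,620×$65.58 + (72,620/378.5)×20.7 + (378.5/2)×0.32×$65.58 = $4,770,362.68.
EOQ at $59.72 = 396.6 < 670, so use break Q=670: TC = 72,620×$59.72 + (72,620/670.0)×20.7 + (670.0/2)×0.32×$59.72 = $4,345,512.02.
Lowest total cost is $4,345,512.02 at Q = 670.0.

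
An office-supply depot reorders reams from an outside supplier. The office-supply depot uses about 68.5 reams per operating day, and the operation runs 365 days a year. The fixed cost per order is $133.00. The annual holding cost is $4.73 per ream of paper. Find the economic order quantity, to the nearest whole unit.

Annual demand D = 68.5 × 365 = 25,002.5.
EOQ = √(2DS / H) = √(2 × 25,002.5 × 133 / 4.73).
= √(6,650,665 / 4.73) = √1,406,060.2537 ≈ 1185.774.

Q* ≈ 1,186 reams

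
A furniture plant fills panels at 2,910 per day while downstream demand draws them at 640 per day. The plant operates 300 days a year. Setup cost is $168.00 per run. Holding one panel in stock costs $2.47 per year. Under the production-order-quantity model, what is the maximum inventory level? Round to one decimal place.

Annual demand D = 640 × 300 = 192,000.
Production build-up factor (1 − d/p) = 1 − 640/2,910 = 0.7801.
Q* = √(2DS / (H(1 − d/p))) = √(2 × 192,000 × 168 / (2.47 × 0.7801)).
= √(64,512,000 / 1.9268) ≈ 5786.359.
Maximum inventory = Q*(1 − d/p) = 5786.359 × 0.7801 ≈ 4513.757.

I_max ≈ 4,513.8 panels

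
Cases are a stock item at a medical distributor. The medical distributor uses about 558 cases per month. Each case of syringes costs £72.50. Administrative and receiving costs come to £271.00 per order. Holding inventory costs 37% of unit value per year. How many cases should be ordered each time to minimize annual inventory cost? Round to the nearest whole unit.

Annual demand D = 558 × 12 = 6,696.
Holding cost H = 0.37 × £72.50 = £26.8250 per unit per year.
EOQ = √(2DS / H) = √(2 × 6,696 × 271 / 26.825).
= √(3,629,232 / 26.825) = √135,292.8984 ≈ 367.822.

Q* ≈ 368 cases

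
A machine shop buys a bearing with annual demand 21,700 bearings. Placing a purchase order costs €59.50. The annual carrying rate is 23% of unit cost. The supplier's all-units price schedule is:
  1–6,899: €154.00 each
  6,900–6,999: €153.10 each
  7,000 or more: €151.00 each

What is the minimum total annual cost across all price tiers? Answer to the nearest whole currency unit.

TC* ≈ €3,351,364

Holding cost per unit per year at price C is H = 0.23·C.
For each price level, check whether its EOQ is feasible; otherwise the best quantity at that price is the breakpoint.
EOQ at €154.00 = 270.0 (feasible in tier 1): TC = 21,700×€154.00 + (21,700/270.0)×59.5 + (270.0/2)×0.23×€154.00 = €3,351,363.74.
EOQ at €153.10 = 270.8 < 6900, so use break Q=6900: TC = 21,700×€153.10 + (21,700/6900.0)×59.5 + (6900.0/2)×0.23×€153.10 = €3,443,941.97.
EOQ at €151.00 = 272.7 < 7000, so use break Q=7000: TC = 21,700×€151.00 + (21,700/7000.0)×59.5 + (7000.0/2)×0.23×€151.00 = €3,398,439.45.
Lowest total cost among the candidates is at Q = 270.0.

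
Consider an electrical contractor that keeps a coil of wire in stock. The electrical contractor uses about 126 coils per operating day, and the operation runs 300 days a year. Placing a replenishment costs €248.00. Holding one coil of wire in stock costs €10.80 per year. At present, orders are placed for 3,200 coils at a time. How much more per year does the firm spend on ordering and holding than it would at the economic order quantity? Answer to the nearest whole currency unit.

Annual demand D = 126 × 300 = 37,800.
EOQ = √(2DS/H) = √(2 × 37,800 × 248 / 10.8) ≈ 1317.57.
Cost at Q* = (D/Q*)S + (Q*/2)H = √(2DSH) ≈ €14,229.79.
Cost at Q = 3,200: (37,800/3,200)×248 + (3,200/2)×10.8 = €2,929.50 + €17,280.00 = €20,209.50.
Excess = €20,209.50 − €14,229.79 = €5,979.71.

Extra cost ≈ €5,980 per year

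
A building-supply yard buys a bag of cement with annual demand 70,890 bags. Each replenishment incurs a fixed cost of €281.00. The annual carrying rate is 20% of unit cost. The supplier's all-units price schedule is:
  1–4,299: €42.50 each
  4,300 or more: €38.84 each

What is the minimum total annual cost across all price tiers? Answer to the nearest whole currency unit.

Holding cost per unit per year at price C is H = 0.20·C.
For each price level, check whether its EOQ is feasible; otherwise the best quantity at that price is the breakpoint.
EOQ at €42.50 = 2165.0 (feasible in tier 1): TC = 70,890×€42.50 + (70,890/2165.0)×281 + (2165.0/2)×0.20×€42.50 = €3,031,227.22.
EOQ at €38.84 = 2264.7 < 4300, so use break Q=4300: TC = 70,890×€38.84 + (70,890/4300.0)×281 + (4300.0/2)×0.20×€38.84 = €2,774,701.38.
Lowest total cost among the candidates is at Q = 4300.0.

TC* ≈ €2,774,701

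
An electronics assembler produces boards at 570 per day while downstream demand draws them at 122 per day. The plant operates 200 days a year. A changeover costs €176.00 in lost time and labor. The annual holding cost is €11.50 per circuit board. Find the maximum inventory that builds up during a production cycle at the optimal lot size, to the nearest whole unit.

Annual demand D = 122 × 200 = 24,400.
Production build-up factor (1 − d/p) = 1 − 122/570 = 0.7860.
Q* = √(2DS / (H(1 − d/p))) = √(2 × 24,400 × 176 / (11.5 × 0.7860)).
= √(8,588,800 / 9.0386) ≈ 974.801.
Maximum inventory = Q*(1 − d/p) = 974.801 × 0.7860 ≈ 766.159.

I_max ≈ 766 boards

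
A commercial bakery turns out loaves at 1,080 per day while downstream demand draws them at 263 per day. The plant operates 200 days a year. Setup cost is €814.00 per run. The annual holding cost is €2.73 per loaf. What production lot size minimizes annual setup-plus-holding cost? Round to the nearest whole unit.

Q* ≈ 6,439 loaves

Annual demand D = 263 × 200 = 52,600.
Production build-up factor (1 − d/p) = 1 − 263/1,080 = 0.7565.
Q* = √(2DS / (H(1 − d/p))) = √(2 × 52,600 × 814 / (2.73 × 0.7565)).
= √(85,632,800 / 2.0652) ≈ 6439.314.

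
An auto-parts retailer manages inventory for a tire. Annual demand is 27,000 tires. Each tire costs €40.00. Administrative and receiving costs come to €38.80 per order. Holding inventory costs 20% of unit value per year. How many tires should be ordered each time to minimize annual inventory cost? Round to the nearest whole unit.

Holding cost H = 0.20 × €40.00 = €8.0000 per unit per year.
EOQ = √(2DS / H) = √(2 × 27,000 × 38.8 / 8).
= √(2,095,200 / 8) = √261,900 ≈ 511.762.

Q* ≈ 512 tires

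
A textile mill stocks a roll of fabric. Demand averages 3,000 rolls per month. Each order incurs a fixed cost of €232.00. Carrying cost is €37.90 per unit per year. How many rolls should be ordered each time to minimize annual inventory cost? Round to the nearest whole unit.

Q* ≈ 664 rolls

Annual demand D = 3,000 × 12 = 36,000.
EOQ = √(2DS / H) = √(2 × 36,000 × 232 / 37.9).
= √(16,704,000 / 37.9) = √440,738.7863 ≈ 663.882.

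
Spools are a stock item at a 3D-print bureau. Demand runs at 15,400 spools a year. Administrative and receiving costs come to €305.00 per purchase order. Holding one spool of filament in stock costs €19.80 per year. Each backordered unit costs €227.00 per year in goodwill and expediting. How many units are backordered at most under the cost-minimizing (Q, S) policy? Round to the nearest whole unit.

S* ≈ 58 spools

With planned backorders, Q* = √(2DS/H) · √((H+B)/B).
√(2DS/H) = √(2 × 15,400 × 305 / 19.8) = 688.799.
√((H+B)/B) = √((19.8+227)/227) = 1.0427.
Q* ≈ 718.211.
S* = Q* · H/(H+B) = 718.211 × 19.8/246.8 ≈ 57.620.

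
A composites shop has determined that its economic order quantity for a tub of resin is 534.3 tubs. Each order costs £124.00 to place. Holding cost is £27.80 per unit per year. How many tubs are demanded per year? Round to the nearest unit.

Squaring Q* = √(2DS/H) gives Q*² = 2DS/H.
From Q* = √(2DS/H): D = Q*²H / (2S) = 534.3² × 27.8 / (2 × 124) = 32000.994.

D ≈ 32,001 tubs per year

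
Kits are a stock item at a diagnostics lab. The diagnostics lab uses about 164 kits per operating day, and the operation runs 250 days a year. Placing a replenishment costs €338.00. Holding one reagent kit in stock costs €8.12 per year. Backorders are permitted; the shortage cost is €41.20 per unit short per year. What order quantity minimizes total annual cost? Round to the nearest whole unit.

Q* ≈ 2,021 kits

Annual demand D = 164 × 250 = 41,000.
With planned backorders, Q* = √(2DS/H) · √((H+B)/B).
√(2DS/H) = √(2 × 41,000 × 338 / 8.12) = 1847.512.
√((H+B)/B) = √((8.12+41.2)/41.2) = 1.0941.
Q* ≈ 2021.390.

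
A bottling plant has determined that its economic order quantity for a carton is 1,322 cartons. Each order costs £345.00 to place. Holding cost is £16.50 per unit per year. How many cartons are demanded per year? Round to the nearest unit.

The basic EOQ model gives Q* = √(2DS/H); rearrange for the unknown.
From Q* = √(2DS/H): D = Q*²H / (2S) = 1,322² × 16.5 / (2 × 345) = 41792.443.

D ≈ 41,792 cartons per year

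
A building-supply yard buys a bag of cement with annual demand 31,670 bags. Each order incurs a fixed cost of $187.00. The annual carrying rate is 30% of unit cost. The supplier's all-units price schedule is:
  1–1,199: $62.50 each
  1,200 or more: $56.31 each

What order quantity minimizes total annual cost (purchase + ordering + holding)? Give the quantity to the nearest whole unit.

Holding cost per unit per year at price C is H = 0.30·C.
Candidates are each tier's EOQ (if it falls in that tier) and each price-break quantity.
EOQ at $62.50 = 794.8 (feasible in tier 1): TC = 31,670×$62.50 + (31,670/794.8)×187 + (794.8/2)×0.30×$62.50 = $1,994,277.55.
EOQ at $56.31 = 837.3 < 1200, so use break Q=1200: TC = 31,670×$56.31 + (31,670/1200.0)×187 + (1200.0/2)×0.30×$56.31 = $1,798,408.74.
Lowest total cost is $1,798,408.74 at Q = 1200.0.

Q* ≈ 1,200 bags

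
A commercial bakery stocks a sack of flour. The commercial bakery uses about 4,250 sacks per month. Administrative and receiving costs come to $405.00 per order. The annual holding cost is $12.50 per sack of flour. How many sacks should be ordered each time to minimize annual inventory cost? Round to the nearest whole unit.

Annual demand D = 4,250 × 12 = 51,000.
EOQ = √(2DS / H) = √(2 × 51,000 × 405 / 12.5).
= √(41,310,000 / 12.5) = √3,304,800 ≈ 1817.911.

Q* ≈ 1,818 sacks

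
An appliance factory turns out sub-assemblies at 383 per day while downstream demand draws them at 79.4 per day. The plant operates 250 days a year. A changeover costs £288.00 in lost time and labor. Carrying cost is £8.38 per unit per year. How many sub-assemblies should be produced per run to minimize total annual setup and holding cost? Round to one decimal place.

Q* ≈ 1,312.0 sub-assemblies

Annual demand D = 79.4 × 250 = 19,850.
Production build-up factor (1 − d/p) = 1 − 79.4/383 = 0.7927.
Q* = √(2DS / (H(1 − d/p))) = √(2 × 19,850 × 288 / (8.38 × 0.7927)).
= √(11,433,600 / 6.6427) ≈ 1311.952.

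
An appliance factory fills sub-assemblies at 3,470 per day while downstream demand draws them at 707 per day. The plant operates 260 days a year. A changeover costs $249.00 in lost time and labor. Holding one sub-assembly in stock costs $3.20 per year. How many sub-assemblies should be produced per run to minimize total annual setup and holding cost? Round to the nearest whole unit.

Annual demand D = 707 × 260 = 183,820.
Production build-up factor (1 − d/p) = 1 − 707/3,470 = 0.7963.
Q* = √(2DS / (H(1 − d/p))) = √(2 × 183,820 × 249 / (3.2 × 0.7963)).
= √(91,542,360 / 2.548) ≈ 5993.912.

Q* ≈ 5,994 sub-assemblies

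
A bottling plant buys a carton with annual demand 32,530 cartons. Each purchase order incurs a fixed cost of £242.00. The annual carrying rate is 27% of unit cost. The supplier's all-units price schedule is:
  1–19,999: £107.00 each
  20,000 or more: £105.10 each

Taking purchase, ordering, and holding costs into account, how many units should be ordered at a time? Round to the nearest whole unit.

Holding cost per unit per year at price C is H = 0.27·C.
Candidates are each tier's EOQ (if it falls in that tier) and each price-break quantity.
EOQ at £107.00 = 738.2 (feasible in tier 1): TC = 32,530×£107.00 + (32,530/738.2)×242 + (738.2/2)×0.27×£107.00 = £3,502,037.43.
EOQ at £105.10 = 744.9 < 20000, so use break Q=20000: TC = 32,530×£105.10 + (32,530/20000.0)×242 + (20000.0/2)×0.27×£105.10 = £3,703,066.61.
Lowest total cost is £3,502,037.43 at Q = 738.2.

Q* ≈ 738 cartons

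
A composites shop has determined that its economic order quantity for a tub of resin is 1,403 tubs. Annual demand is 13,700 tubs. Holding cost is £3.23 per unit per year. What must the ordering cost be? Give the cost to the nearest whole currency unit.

The basic EOQ model gives Q* = √(2DS/H); rearrange for the unknown.
From Q* = √(2DS/H): S = Q*²H / (2D) = 1,403² × 3.23 / (2 × 13,700) = 232.0424.

S ≈ £232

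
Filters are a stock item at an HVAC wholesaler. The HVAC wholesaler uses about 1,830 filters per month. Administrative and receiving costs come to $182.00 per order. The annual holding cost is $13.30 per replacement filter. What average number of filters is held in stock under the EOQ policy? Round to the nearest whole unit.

Average inventory ≈ 388 filters

Annual demand D = 1,830 × 12 = 21,960.
Q* = √(2DS/H) = √(2 × 21,960 × 182 / 13.3) ≈ 775.25.
Average inventory = Q*/2 ≈ 775.25 / 2 = 387.624.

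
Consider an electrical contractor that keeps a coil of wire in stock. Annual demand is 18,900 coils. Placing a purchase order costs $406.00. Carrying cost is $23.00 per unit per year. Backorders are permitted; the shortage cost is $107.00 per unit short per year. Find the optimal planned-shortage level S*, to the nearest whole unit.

S* ≈ 159 coils

With planned backorders, Q* = √(2DS/H) · √((H+B)/B).
√(2DS/H) = √(2 × 18,900 × 406 / 23) = 816.855.
√((H+B)/B) = √((23+107)/107) = 1.1022.
Q* ≈ 900.378.
S* = Q* · H/(H+B) = 900.378 × 23/130 ≈ 159.298.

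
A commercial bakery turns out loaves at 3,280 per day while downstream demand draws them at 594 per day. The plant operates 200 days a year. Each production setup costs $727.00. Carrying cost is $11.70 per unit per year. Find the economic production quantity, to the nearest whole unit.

Q* ≈ 4,246 loaves

Annual demand D = 594 × 200 = 118,800.
Production build-up factor (1 − d/p) = 1 − 594/3,280 = 0.8189.
Q* = √(2DS / (H(1 − d/p))) = √(2 × 118,800 × 727 / (11.7 × 0.8189)).
= √(172,735,200 / 9.5812) ≈ 4246.014.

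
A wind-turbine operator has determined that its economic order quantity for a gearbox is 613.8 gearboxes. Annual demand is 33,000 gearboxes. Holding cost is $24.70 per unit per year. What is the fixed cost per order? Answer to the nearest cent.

S ≈ $141.00

The basic EOQ model gives Q* = √(2DS/H); rearrange for the unknown.
From Q* = √(2DS/H): S = Q*²H / (2D) = 613.8² × 24.7 / (2 × 33,000) = 140.9960.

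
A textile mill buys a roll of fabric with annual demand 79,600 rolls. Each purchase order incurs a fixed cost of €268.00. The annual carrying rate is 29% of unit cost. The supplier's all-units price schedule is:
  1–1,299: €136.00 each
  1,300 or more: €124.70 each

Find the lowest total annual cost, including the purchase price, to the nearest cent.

TC* ≈ €9,966,035.80

Holding cost per unit per year at price C is H = 0.29·C.
Evaluate total cost at each tier's feasible EOQ or, if the EOQ is below the tier, at the tier's minimum quantity.
EOQ at €136.00 = 1040.1 (feasible in tier 1): TC = 79,600×€136.00 + (79,600/1040.1)×268 + (1040.1/2)×0.29×€136.00 = €10,866,621.11.
EOQ at €124.70 = 1086.2 < 1300, so use break Q=1300: TC = 79,600×€124.70 + (79,600/1300.0)×268 + (1300.0/2)×0.29×€124.70 = €9,966,035.80.
Lowest total cost among the candidates is at Q = 1300.0.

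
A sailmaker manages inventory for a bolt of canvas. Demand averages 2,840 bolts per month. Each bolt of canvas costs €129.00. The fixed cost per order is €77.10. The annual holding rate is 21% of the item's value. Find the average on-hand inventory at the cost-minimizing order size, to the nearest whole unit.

Average inventory ≈ 220 bolts

Annual demand D = 2,840 × 12 = 34,080.
Holding cost H = 0.21 × €129.00 = €27.0900 per unit per year.
The optimal lot size = √(2DS/H) = √(2 × 34,080 × 77.1 / 27.09) ≈ 440.44.
Average inventory = Q*/2 ≈ 440.44 / 2 = 220.220.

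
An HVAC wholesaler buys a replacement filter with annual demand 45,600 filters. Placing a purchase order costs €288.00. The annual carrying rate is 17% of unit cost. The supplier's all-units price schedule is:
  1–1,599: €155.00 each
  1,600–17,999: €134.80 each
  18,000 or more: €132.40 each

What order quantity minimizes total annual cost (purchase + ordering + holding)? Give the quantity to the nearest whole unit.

Q* ≈ 1,600 filters

Holding cost per unit per year at price C is H = 0.17·C.
For each price level, check whether its EOQ is feasible; otherwise the best quantity at that price is the breakpoint.
EOQ at €155.00 = 998.4 (feasible in tier 1): TC = 45,600×€155.00 + (45,600/998.4)×288 + (998.4/2)×0.17×€155.00 = €7,094,307.77.
EOQ at €134.80 = 1070.6 < 1600, so use break Q=1600: TC = 45,600×€134.80 + (45,600/1600.0)×288 + (1600.0/2)×0.17×€134.80 = €6,173,420.80.
EOQ at €132.40 = 1080.3 < 18000, so use break Q=18000: TC = 45,600×€132.40 + (45,600/18000.0)×288 + (18000.0/2)×0.17×€132.40 = €6,240,741.60.
Lowest total cost is €6,173,420.80 at Q = 1600.0.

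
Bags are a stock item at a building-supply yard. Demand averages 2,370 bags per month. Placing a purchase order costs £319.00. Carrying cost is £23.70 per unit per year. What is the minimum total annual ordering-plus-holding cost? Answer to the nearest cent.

TC* ≈ £20,737.16

Annual demand D = 2,370 × 12 = 28,440.
The optimal lot size = √(2DS/H) = √(2 × 28,440 × 319 / 23.7) ≈ 874.99.
At Q*, ordering cost (D/Q*)S equals holding cost (Q*/2)H, each = √(DSH/2).
Minimum total = √(2DSH) = √(2 × 28,440 × 319 × 23.7) ≈ 20737.161.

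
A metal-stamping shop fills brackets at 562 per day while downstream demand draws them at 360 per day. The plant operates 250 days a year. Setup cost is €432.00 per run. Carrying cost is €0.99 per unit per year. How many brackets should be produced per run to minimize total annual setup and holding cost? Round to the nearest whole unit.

Q* ≈ 14,783 brackets

Annual demand D = 360 × 250 = 90,000.
Production build-up factor (1 − d/p) = 1 − 360/562 = 0.3594.
Q* = √(2DS / (H(1 − d/p))) = √(2 × 90,000 × 432 / (0.99 × 0.3594)).
= √(77,760,000 / 0.3558) ≈ 14782.674.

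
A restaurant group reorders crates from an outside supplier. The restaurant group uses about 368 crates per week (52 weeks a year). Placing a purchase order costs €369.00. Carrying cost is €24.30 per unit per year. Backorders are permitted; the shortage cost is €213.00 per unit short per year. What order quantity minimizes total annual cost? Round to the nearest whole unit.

Q* ≈ 805 crates

Annual demand D = 368 × 52 = 19,136.
With planned backorders, Q* = √(2DS/H) · √((H+B)/B).
√(2DS/H) = √(2 × 19,136 × 369 / 24.3) = 762.343.
√((H+B)/B) = √((24.3+213)/213) = 1.0555.
Q* ≈ 804.655.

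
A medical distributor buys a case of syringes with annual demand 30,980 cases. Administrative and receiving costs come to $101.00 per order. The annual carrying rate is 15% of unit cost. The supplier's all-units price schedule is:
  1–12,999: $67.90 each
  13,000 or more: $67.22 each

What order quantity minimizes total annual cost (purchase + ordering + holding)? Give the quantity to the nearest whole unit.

Holding cost per unit per year at price C is H = 0.15·C.
Candidates are each tier's EOQ (if it falls in that tier) and each price-break quantity.
EOQ at $67.90 = 783.9 (feasible in tier 1): TC = 30,980×$67.90 + (30,980/783.9)×101 + (783.9/2)×0.15×$67.90 = $2,111,525.57.
EOQ at $67.22 = 787.8 < 13000, so use break Q=13000: TC = 30,980×$67.22 + (30,980/13000.0)×101 + (13000.0/2)×0.15×$67.22 = $2,148,255.79.
Lowest total cost is $2,111,525.57 at Q = 783.9.

Q* ≈ 784 cases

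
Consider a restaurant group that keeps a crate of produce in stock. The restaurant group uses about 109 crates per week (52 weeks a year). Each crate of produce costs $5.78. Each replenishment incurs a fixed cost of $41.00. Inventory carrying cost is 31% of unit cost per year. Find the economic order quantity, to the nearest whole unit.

Q* ≈ 509 crates

Annual demand D = 109 × 52 = 5,668.
Holding cost H = 0.31 × $5.78 = $1.7918 per unit per year.
EOQ = √(2DS / H) = √(2 × 5,668 × 41 / 1.7918).
= √(464,776 / 1.7918) = √259,390.557 ≈ 509.304.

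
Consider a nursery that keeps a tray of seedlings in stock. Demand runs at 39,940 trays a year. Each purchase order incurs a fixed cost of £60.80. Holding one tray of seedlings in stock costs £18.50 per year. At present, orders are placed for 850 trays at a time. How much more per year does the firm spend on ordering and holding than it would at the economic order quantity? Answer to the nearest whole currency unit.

Extra cost ≈ £1,241 per year

EOQ = √(2DS/H) = √(2 × 39,940 × 60.8 / 18.5) ≈ 512.37.
Cost at Q* = (D/Q*)S + (Q*/2)H = √(2DSH) ≈ £9,478.87.
Cost at Q = 850: (39,940/850)×60.8 + (850/2)×18.5 = £2,856.88 + £7,862.50 = £10,719.38.
Excess = £10,719.38 − £9,478.87 = £1,240.51.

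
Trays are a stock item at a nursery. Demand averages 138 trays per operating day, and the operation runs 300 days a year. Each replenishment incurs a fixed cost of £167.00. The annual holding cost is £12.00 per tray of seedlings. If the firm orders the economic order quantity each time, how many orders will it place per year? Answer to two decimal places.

Annual demand D = 138 × 300 = 41,400.
The optimal lot size = √(2DS/H) = √(2 × 41,400 × 167 / 12) ≈ 1073.45.
Orders per year = D / Q* = 41,400 / 1073.45 ≈ 38.567.

N ≈ 38.57 orders per year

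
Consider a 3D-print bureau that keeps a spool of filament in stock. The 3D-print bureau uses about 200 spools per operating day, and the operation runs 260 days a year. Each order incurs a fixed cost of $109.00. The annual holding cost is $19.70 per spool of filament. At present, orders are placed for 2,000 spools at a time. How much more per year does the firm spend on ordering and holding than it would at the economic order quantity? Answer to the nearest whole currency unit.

Extra cost ≈ $7,590 per year

Annual demand D = 200 × 260 = 52,000.
EOQ = √(2DS/H) = √(2 × 52,000 × 109 / 19.7) ≈ 758.57.
Cost at Q* = (D/Q*)S + (Q*/2)H = √(2DSH) ≈ $14,943.87.
Cost at Q = 2,000: (52,000/2,000)×109 + (2,000/2)×19.7 = $2,834.00 + $19,700.00 = $22,534.00.
Excess = $22,534.00 − $14,943.87 = $7,590.13.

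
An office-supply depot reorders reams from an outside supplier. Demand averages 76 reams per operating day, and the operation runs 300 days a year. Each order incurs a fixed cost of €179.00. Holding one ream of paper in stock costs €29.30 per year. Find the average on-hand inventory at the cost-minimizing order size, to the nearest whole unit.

Average inventory ≈ 264 reams

Annual demand D = 76 × 300 = 22,800.
The optimal lot size = √(2DS/H) = √(2 × 22,800 × 179 / 29.3) ≈ 527.81.
Average inventory = Q*/2 ≈ 527.81 / 2 = 263.903.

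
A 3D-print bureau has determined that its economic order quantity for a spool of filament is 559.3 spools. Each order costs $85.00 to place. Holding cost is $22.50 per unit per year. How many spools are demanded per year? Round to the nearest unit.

The basic EOQ model gives Q* = √(2DS/H); rearrange for the unknown.
From Q* = √(2DS/H): D = Q*²H / (2S) = 559.3² × 22.5 / (2 × 85) = 41402.182.

D ≈ 41,402 spools per year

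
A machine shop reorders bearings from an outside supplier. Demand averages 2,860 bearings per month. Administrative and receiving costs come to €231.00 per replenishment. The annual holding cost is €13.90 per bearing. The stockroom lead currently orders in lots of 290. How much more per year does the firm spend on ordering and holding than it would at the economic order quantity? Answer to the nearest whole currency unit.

Extra cost ≈ €14,507 per year

Annual demand D = 2,860 × 12 = 34,320.
EOQ = √(2DS/H) = √(2 × 34,320 × 231 / 13.9) ≈ 1068.04.
Cost at Q* = (D/Q*)S + (Q*/2)H = √(2DSH) ≈ €14,845.75.
Cost at Q = 290: (34,320/290)×231 + (290/2)×13.9 = €27,337.66 + €2,015.50 = €29,353.16.
Excess = €29,353.16 − €14,845.75 = €14,507.41.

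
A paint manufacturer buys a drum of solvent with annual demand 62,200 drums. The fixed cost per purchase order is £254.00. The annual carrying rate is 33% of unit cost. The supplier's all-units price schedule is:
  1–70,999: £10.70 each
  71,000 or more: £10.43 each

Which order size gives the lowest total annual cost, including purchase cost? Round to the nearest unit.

Q* ≈ 2,991 drums

Holding cost per unit per year at price C is H = 0.33·C.
Evaluate total cost at each tier's feasible EOQ or, if the EOQ is below the tier, at the tier's minimum quantity.
EOQ at £10.70 = 2991.4 (feasible in tier 1): TC = 62,200×£10.70 + (62,200/2991.4)×254 + (2991.4/2)×0.33×£10.70 = £676,102.72.
EOQ at £10.43 = 3029.9 < 71000, so use break Q=71000: TC = 62,200×£10.43 + (62,200/71000.0)×254 + (71000.0/2)×0.33×£10.43 = £771,155.97.
Lowest total cost is £676,102.72 at Q = 2991.4.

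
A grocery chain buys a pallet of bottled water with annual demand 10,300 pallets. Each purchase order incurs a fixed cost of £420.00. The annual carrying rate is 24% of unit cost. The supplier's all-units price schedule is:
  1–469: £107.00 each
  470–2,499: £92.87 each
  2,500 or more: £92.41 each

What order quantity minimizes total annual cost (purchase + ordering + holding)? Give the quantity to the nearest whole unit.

Holding cost per unit per year at price C is H = 0.24·C.
For each price level, check whether its EOQ is feasible; otherwise the best quantity at that price is the breakpoint.
Tier 1 (£107.00): EOQ = 580.4 exceeds tier's upper bound 469, so this tier is dominated.
EOQ at £92.87 = 623.0 (feasible in tier 2): TC = 10,300×£92.87 + (10,300/623.0)×420 + (623.0/2)×0.24×£92.87 = £970,447.78.
EOQ at £92.41 = 624.6 < 2500, so use break Q=2500: TC = 10,300×£92.41 + (10,300/2500.0)×420 + (2500.0/2)×0.24×£92.41 = £981,276.40.
Lowest total cost is £970,447.78 at Q = 623.0.

Q* ≈ 623 pallets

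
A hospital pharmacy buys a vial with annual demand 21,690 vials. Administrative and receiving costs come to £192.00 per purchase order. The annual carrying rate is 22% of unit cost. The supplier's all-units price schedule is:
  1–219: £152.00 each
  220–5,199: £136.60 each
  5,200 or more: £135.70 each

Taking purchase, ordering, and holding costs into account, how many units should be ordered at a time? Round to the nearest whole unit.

Holding cost per unit per year at price C is H = 0.22·C.
Evaluate total cost at each tier's feasible EOQ or, if the EOQ is below the tier, at the tier's minimum quantity.
Tier 1 (£152.00): EOQ = 499.1 exceeds tier's upper bound 219, so this tier is dominated.
EOQ at £136.60 = 526.5 (feasible in tier 2): TC = 21,690×£136.60 + (21,690/526.5)×192 + (526.5/2)×0.22×£136.60 = £2,978,674.93.
EOQ at £135.70 = 528.2 < 5200, so use break Q=5200: TC = 21,690×£135.70 + (21,690/5200.0)×192 + (5200.0/2)×0.22×£135.70 = £3,021,754.26.
Lowest total cost is £2,978,674.93 at Q = 526.5.

Q* ≈ 526 vials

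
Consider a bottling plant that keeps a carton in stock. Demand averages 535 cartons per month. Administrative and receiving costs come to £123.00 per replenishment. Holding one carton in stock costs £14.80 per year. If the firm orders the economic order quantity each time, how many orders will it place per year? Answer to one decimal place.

Annual demand D = 535 × 12 = 6,420.
EOQ = √(2DS/H) = √(2 × 6,420 × 123 / 14.8) ≈ 326.67.
Orders per year = D / Q* = 6,420 / 326.67 ≈ 19.653.

N ≈ 19.7 orders per year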